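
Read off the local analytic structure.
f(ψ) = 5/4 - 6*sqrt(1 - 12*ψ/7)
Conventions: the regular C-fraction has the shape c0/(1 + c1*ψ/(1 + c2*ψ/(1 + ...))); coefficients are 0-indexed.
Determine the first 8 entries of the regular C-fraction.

Taylor coefficients (expand at 0): a_0 = -19/4, a_1 = 36/7, a_2 = 108/49, a_3 = 648/343, a_4 = 4860/2401, a_5 = 5832/2401, a_6 = 52488/16807, a_7 = 3464208/823543.
c0 = a_0 = -19/4. Peel one level at a time: if S = 1 + c*ψ/S' with S'(0) = 1, then c is the ψ-coefficient of S and S' = c*ψ/(S - 1).
S_1 = c0/f = 1 + (144/133)*ψ + (28944/17689)*ψ^2 + ...; c1 = 144/133.
S_2 = c1*ψ/(S_1 - 1) = 1 + (-201/133)*ψ + (-9/49)*ψ^2 + ...; c2 = -201/133.
S_3 = c2*ψ/(S_2 - 1) = 1 + (-57/469)*ψ + (-19665/219961)*ψ^2 + ...; c3 = -57/469.
S_4 = c3*ψ/(S_3 - 1) = 1 + (-345/469)*ψ + (-9/49)*ψ^2 + ...; c4 = -345/469.
S_5 = c4*ψ/(S_4 - 1) = 1 + (-201/805)*ψ + (-98289/648025)*ψ^2 + ...; c5 = -201/805.
S_6 = c5*ψ/(S_5 - 1) = 1 + (-489/805)*ψ + (-9/49)*ψ^2 + ...; c6 = -489/805.
S_7 = c6*ψ/(S_6 - 1) = 1 + (-345/1141)*ψ + ...; c7 = -345/1141.

The regular C-fraction coefficients are [-19/4, 144/133, -201/133, -57/469, -345/469, -201/805, -489/805, -345/1141].


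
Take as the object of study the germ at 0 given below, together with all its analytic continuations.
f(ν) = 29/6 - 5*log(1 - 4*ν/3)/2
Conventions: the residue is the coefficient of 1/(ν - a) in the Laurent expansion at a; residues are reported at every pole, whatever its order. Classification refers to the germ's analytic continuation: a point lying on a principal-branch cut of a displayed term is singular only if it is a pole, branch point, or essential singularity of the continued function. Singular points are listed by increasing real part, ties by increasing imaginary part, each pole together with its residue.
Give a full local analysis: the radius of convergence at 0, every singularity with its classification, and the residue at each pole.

Radius of convergence at 0: 3/4.
At 3/4: a logarithmic branch point.

Branch term (-5/2)*log(1 - ν/(3/4)): its argument vanishes at ν = 3/4, a logarithmic branch point, modulus 3/4.
The radius of convergence is the smallest modulus among the singular points: 3/4.


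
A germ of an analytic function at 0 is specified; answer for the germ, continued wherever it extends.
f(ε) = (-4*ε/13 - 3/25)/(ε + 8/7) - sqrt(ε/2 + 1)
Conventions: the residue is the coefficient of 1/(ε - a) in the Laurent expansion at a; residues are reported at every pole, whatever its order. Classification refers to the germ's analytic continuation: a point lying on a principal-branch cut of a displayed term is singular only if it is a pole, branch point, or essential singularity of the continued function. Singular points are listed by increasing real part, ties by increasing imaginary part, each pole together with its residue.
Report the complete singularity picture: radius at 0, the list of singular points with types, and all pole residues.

Denominator factor (ε + 8/7): pole of order 1 at -8/7, modulus 8/7.
Branch term (-1)*sqrt(1 - ε/(-2)): its argument vanishes at ε = -2, a square-root branch point, modulus 2.
The radius of convergence is the smallest modulus among the singular points: 8/7.
The branch term is analytic at -8/7 and contributes nothing to the residue; only the rational part matters.
At the order-1 pole -8/7 set g(ε) = (ε - (-8/7))*(rational part) = -4*ε/13 - 3/25.
Simple pole: residue = g(a) at a = -8/7, which is 527/2275.
List the singular points by increasing real part (a conjugate pair: the negative imaginary part first).

Radius of convergence at 0: 8/7.
At -2: an algebraic (square-root) branch point.
At -8/7: a pole of order 1; residue 527/2275.


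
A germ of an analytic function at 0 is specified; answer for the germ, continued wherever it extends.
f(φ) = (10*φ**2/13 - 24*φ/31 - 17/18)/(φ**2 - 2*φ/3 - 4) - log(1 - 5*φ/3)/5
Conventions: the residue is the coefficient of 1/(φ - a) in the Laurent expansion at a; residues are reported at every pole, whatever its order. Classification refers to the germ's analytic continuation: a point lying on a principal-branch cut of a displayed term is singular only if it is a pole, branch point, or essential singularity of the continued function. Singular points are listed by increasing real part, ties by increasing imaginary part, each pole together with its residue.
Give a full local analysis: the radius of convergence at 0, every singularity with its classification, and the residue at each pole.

Radius of convergence at 0: 3/5.
At 1/3 - (1/3)*sqrt(37): a pole of order 1; residue -158/1209 - (401/4836)*sqrt(37).
At 3/5: a logarithmic branch point.
At 1/3 + (1/3)*sqrt(37): a pole of order 1; residue -158/1209 + (401/4836)*sqrt(37).

Denominator factor (φ**2 - 2*φ/3 - 4): discriminant 148/9, real irrational roots 1/3 + (1/3)*sqrt(37) and 1/3 - (1/3)*sqrt(37); poles of order 1, moduli 1/3 + (1/3)*sqrt(37) and -1/3 + (1/3)*sqrt(37).
Branch term (-1/5)*log(1 - φ/(3/5)): its argument vanishes at φ = 3/5, a logarithmic branch point, modulus 3/5.
The radius of convergence is the smallest modulus among the singular points: 3/5.
The branch term is analytic at 1/3 - (1/3)*sqrt(37) and contributes nothing to the residue; only the rational part matters.
The factor φ**2 - 2*φ/3 - 4 splits as (φ - a)(φ - a') with a = 1/3 - (1/3)*sqrt(37), a' = 1/3 + (1/3)*sqrt(37). At the order-1 pole a set g(φ) = (φ - a)*(rational part) = [10*φ**2/13 - 24*φ/31 - 17/18] / (φ - a').
Simple pole: residue = g(a) at a = 1/3 - (1/3)*sqrt(37), which is -158/1209 - (401/4836)*sqrt(37).
The branch term is analytic at 1/3 + (1/3)*sqrt(37) and contributes nothing to the residue; only the rational part matters.
The factor φ**2 - 2*φ/3 - 4 splits as (φ - a)(φ - a') with a = 1/3 + (1/3)*sqrt(37), a' = 1/3 - (1/3)*sqrt(37). At the order-1 pole a set g(φ) = (φ - a)*(rational part) = [10*φ**2/13 - 24*φ/31 - 17/18] / (φ - a').
Simple pole: residue = g(a) at a = 1/3 + (1/3)*sqrt(37), which is -158/1209 + (401/4836)*sqrt(37).
List the singular points by increasing real part (a conjugate pair: the negative imaginary part first).


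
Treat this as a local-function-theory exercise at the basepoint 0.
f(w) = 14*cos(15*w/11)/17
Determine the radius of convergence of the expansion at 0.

The factor cos(15*w/11) is entire and contributes no finite singular point.
The polynomial part has no poles.
No finite singular points: the Taylor series at 0 converges everywhere.

The radius of convergence is infinite.


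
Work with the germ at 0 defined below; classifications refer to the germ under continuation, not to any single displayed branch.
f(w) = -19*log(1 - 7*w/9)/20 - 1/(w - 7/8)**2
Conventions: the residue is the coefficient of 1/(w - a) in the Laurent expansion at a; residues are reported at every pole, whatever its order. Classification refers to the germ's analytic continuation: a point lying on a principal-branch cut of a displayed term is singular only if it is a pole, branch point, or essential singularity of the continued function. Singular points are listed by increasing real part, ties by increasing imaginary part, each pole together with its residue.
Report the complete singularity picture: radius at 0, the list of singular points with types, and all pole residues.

Denominator factor (w - 7/8)^2: pole of order 2 at 7/8, modulus 7/8.
Branch term (-19/20)*log(1 - w/(9/7)): its argument vanishes at w = 9/7, a logarithmic branch point, modulus 9/7.
The radius of convergence is the smallest modulus among the singular points: 7/8.
The branch term is analytic at 7/8 and contributes nothing to the residue; only the rational part matters.
At the order-2 pole 7/8 set g(w) = (w - (7/8))^2*(rational part) = -1.
Order-2 pole: residue = g'(a); g'(7/8) = 0, so the residue is 0.
List the singular points by increasing real part (a conjugate pair: the negative imaginary part first).

Radius of convergence at 0: 7/8.
At 7/8: a pole of order 2; residue 0.
At 9/7: a logarithmic branch point.


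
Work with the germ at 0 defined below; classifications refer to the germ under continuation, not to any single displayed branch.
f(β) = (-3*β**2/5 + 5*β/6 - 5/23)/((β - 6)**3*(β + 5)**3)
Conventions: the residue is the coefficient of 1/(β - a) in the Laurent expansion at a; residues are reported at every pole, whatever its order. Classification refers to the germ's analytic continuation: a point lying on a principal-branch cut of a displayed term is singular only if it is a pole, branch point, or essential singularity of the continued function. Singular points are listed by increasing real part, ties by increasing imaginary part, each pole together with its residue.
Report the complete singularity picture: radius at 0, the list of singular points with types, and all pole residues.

Radius of convergence at 0: 5.
At -5: a pole of order 3; residue -8417/37041730.
At 6: a pole of order 3; residue 8417/37041730.

Denominator factor (β + 5)^3: pole of order 3 at -5, modulus 5.
Denominator factor (β - 6)^3: pole of order 3 at 6, modulus 6.
The radius of convergence is the smallest modulus among the singular points: 5.
At the order-3 pole -5 set g(β) = (β - (-5))^3*f(β) = (-3*β**2/5 + 5*β/6 - 5/23)/(β - 6)**3.
Order-3 pole: residue = g''(a)/2; g''(-5) = -8417/18520865, so the residue is -8417/37041730.
At the order-3 pole 6 set g(β) = (β - (6))^3*f(β) = (-3*β**2/5 + 5*β/6 - 5/23)/(β + 5)**3.
Order-3 pole: residue = g''(a)/2; g''(6) = 8417/18520865, so the residue is 8417/37041730.
List the singular points by increasing real part (a conjugate pair: the negative imaginary part first).


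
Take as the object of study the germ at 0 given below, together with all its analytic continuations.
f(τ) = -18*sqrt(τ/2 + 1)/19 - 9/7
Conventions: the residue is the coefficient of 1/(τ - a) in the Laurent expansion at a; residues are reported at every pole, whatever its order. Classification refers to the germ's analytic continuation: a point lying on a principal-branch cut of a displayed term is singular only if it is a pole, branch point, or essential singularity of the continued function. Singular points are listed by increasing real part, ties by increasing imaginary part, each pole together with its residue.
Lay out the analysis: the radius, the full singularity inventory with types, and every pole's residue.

Branch term (-18/19)*sqrt(1 - τ/(-2)): its argument vanishes at τ = -2, a square-root branch point, modulus 2.
The radius of convergence is the smallest modulus among the singular points: 2.

Radius of convergence at 0: 2.
At -2: an algebraic (square-root) branch point.


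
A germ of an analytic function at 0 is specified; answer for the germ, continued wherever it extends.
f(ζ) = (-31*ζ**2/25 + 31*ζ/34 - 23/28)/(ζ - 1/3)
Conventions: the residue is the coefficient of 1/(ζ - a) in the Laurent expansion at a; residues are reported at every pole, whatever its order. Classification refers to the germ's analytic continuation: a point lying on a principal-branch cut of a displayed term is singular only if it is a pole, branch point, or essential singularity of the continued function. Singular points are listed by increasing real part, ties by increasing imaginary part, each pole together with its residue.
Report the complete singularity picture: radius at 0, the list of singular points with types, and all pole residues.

Denominator factor (ζ - 1/3): pole of order 1 at 1/3, modulus 1/3.
The radius of convergence is the smallest modulus among the singular points: 1/3.
At the order-1 pole 1/3 set g(ζ) = (ζ - (1/3))*f(ζ) = -31*ζ**2/25 + 31*ζ/34 - 23/28.
Simple pole: residue = g(a) at a = 1/3, which is -70181/107100.

Radius of convergence at 0: 1/3.
At 1/3: a pole of order 1; residue -70181/107100.


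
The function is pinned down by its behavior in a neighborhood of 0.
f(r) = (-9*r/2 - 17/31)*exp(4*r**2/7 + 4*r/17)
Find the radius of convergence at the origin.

The radius of convergence is infinite.

The factor exp(4*r**2/7 + 4*r/17) is entire and contributes no finite singular point.
The polynomial part has no poles.
No finite singular points: the Taylor series at 0 converges everywhere.


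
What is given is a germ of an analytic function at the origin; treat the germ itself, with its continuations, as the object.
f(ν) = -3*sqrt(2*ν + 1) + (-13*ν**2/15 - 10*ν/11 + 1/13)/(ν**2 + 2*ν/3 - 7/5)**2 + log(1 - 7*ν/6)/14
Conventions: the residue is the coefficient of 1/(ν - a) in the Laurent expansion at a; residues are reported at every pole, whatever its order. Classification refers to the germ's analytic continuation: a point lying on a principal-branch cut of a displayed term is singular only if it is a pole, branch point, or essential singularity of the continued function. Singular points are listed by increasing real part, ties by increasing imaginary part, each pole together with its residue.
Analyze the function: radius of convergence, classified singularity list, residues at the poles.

Radius of convergence at 0: 1/2.
At -1/3 - (2/15)*sqrt(85): a pole of order 2; residue (4806/206635)*sqrt(85).
At -1/2: an algebraic (square-root) branch point.
At 6/7: a logarithmic branch point.
At -1/3 + (2/15)*sqrt(85): a pole of order 2; residue -(4806/206635)*sqrt(85).


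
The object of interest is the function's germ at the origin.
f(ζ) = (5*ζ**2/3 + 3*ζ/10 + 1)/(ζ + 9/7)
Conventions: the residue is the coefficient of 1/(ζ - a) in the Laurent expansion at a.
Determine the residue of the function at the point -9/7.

At the order-1 pole -9/7 set g(ζ) = (ζ - (-9/7))*f(ζ) = 5*ζ**2/3 + 3*ζ/10 + 1.
Simple pole: residue = g(a) at a = -9/7, which is 1651/490.

The residue is 1651/490.


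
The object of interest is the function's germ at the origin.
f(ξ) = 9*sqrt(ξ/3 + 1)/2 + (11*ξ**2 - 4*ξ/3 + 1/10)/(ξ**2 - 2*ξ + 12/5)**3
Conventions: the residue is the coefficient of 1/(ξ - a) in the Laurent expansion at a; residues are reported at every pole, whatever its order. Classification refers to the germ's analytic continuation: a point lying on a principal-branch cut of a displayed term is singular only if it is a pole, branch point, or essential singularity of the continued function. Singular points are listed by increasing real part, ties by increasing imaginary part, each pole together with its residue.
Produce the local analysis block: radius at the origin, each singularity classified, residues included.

Radius of convergence at 0: (2/5)*sqrt(15).
At -3: an algebraic (square-root) branch point.
At (1) - ((1/5)*sqrt(35))*i: a pole of order 3; residue ((2235/10976)*sqrt(35))*i.
At (1) + ((1/5)*sqrt(35))*i: a pole of order 3; residue -((2235/10976)*sqrt(35))*i.


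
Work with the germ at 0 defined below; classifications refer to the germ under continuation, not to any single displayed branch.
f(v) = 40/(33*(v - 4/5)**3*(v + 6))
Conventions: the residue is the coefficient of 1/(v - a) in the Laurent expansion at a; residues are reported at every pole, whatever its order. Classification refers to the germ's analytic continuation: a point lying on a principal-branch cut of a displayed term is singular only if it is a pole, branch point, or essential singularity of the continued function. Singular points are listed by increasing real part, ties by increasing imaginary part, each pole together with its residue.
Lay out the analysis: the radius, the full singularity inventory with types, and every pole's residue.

Radius of convergence at 0: 4/5.
At -6: a pole of order 1; residue -625/162129.
At 4/5: a pole of order 3; residue 625/162129.

Denominator factor (v + 6): pole of order 1 at -6, modulus 6.
Denominator factor (v - 4/5)^3: pole of order 3 at 4/5, modulus 4/5.
The radius of convergence is the smallest modulus among the singular points: 4/5.
At the order-1 pole -6 set g(v) = (v - (-6))*f(v) = 40/(33*(v - 4/5)**3).
Simple pole: residue = g(a) at a = -6, which is -625/162129.
At the order-3 pole 4/5 set g(v) = (v - (4/5))^3*f(v) = 40/(33*(v + 6)).
Order-3 pole: residue = g''(a)/2; g''(4/5) = 1250/162129, so the residue is 625/162129.
List the singular points by increasing real part (a conjugate pair: the negative imaginary part first).


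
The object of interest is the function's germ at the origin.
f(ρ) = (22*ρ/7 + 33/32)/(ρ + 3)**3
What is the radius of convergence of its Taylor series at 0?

The radius of convergence is 3.

Denominator factor (ρ + 3)^3: pole of order 3 at -3, modulus 3.
The radius of convergence is the smallest modulus among the singular points: 3.


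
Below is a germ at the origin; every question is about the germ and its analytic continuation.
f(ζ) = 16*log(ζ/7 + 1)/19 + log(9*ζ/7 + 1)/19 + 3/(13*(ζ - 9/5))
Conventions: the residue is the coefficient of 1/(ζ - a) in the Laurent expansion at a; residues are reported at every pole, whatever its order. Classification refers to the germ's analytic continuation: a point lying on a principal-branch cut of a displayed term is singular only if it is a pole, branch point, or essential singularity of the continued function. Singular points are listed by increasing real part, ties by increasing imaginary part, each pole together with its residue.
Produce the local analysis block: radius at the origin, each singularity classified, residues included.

Denominator factor (ζ - 9/5): pole of order 1 at 9/5, modulus 9/5.
Branch term (16/19)*log(1 - ζ/(-7)): its argument vanishes at ζ = -7, a logarithmic branch point, modulus 7.
Branch term (1/19)*log(1 - ζ/(-7/9)): its argument vanishes at ζ = -7/9, a logarithmic branch point, modulus 7/9.
The radius of convergence is the smallest modulus among the singular points: 7/9.
The branch terms are analytic at 9/5 and contribute nothing to the residue; only the rational part matters.
At the order-1 pole 9/5 set g(ζ) = (ζ - (9/5))*(rational part) = 3/13.
Simple pole: residue = g(a) at a = 9/5, which is 3/13.
List the singular points by increasing real part (a conjugate pair: the negative imaginary part first).

Radius of convergence at 0: 7/9.
At -7: a logarithmic branch point.
At -7/9: a logarithmic branch point.
At 9/5: a pole of order 1; residue 3/13.


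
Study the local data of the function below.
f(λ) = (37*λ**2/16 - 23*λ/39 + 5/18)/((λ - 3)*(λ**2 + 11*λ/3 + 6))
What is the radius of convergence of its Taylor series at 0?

Denominator factor (λ**2 + 11*λ/3 + 6): discriminant -95/9, complex-conjugate roots (-11/6) + ((1/6)*sqrt(95))*i and (-11/6) - ((1/6)*sqrt(95))*i; poles of order 1, moduli sqrt(6) and sqrt(6).
Denominator factor (λ - 3): pole of order 1 at 3, modulus 3.
The radius of convergence is the smallest modulus among the singular points: sqrt(6).

The radius of convergence is sqrt(6).


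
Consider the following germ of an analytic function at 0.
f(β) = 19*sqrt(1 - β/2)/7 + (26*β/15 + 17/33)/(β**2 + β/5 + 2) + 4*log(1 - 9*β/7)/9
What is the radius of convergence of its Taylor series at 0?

The radius of convergence is 7/9.

Denominator factor (β**2 + β/5 + 2): discriminant -199/25, complex-conjugate roots (-1/10) + ((1/10)*sqrt(199))*i and (-1/10) - ((1/10)*sqrt(199))*i; poles of order 1, moduli sqrt(2) and sqrt(2).
Branch term (4/9)*log(1 - β/(7/9)): its argument vanishes at β = 7/9, a logarithmic branch point, modulus 7/9.
Branch term (19/7)*sqrt(1 - β/(2)): its argument vanishes at β = 2, a square-root branch point, modulus 2.
The radius of convergence is the smallest modulus among the singular points: 7/9.


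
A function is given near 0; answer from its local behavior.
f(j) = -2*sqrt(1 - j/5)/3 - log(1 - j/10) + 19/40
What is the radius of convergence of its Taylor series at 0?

The radius of convergence is 5.

Branch term (-2/3)*sqrt(1 - j/(5)): its argument vanishes at j = 5, a square-root branch point, modulus 5.
Branch term (-1)*log(1 - j/(10)): its argument vanishes at j = 10, a logarithmic branch point, modulus 10.
The radius of convergence is the smallest modulus among the singular points: 5.


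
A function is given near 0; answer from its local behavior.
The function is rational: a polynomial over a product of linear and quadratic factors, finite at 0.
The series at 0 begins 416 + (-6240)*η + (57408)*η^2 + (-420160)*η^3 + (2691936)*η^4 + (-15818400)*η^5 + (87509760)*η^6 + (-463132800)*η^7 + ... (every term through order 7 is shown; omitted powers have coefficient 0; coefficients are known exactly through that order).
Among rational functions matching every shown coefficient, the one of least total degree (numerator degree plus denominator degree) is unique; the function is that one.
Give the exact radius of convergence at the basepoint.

The radius of convergence is 1/4.

No rational of total degree below 6 reproduces all 8 coefficients; solving the [0/6] Pade equations on them gives f(η) = 13/(2*(η + 1/4)**3*(η + 1)**3), whose expansion matches every shown term.
Denominator factor (η + 1/4)^3: pole of order 3 at -1/4, modulus 1/4.
Denominator factor (η + 1)^3: pole of order 3 at -1, modulus 1.
The radius of convergence is the smallest modulus among the singular points: 1/4.


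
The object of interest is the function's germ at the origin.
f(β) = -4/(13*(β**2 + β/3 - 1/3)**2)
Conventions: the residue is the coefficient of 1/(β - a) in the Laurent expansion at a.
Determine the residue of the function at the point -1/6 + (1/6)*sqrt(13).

The residue is (216/2197)*sqrt(13).

The factor β**2 + β/3 - 1/3 splits as (β - a)(β - a') with a = -1/6 + (1/6)*sqrt(13), a' = -1/6 - (1/6)*sqrt(13). At the order-2 pole a set g(β) = (β - a)^2*f(β) = [-4/13] / (β - a')^2.
Order-2 pole: residue = g'(a); g'(-1/6 + (1/6)*sqrt(13)) = (216/2197)*sqrt(13), so the residue is (216/2197)*sqrt(13).


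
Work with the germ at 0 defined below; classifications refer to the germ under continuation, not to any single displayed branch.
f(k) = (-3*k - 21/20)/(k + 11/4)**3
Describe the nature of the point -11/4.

The point is a pole of order 3.

The denominator factor k + 11/4 vanishes at -11/4 and appears to the power 3; the numerator there equals 36/5, nonzero, and no other factor vanishes.
Hence a pole whose order is the multiplicity, 3.


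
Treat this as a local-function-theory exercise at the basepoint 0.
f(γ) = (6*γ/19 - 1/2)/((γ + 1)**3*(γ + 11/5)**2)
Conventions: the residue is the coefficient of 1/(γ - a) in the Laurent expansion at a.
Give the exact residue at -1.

At the order-3 pole -1 set g(γ) = (γ - (-1))^3*f(γ) = (6*γ/19 - 1/2)/(γ + 11/5)**2.
Order-3 pole: residue = g''(a)/2; g''(-1) = -25375/8208, so the residue is -25375/16416.

The residue is -25375/16416.


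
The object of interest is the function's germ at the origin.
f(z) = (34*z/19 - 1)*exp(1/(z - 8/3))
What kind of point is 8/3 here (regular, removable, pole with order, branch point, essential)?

The exponent 1/(z - (8/3)) has a pole at 8/3, so exp(1/(z - (8/3))) takes every nonzero value near it: an essential singularity (not a pole of any order).

The point is an essential singularity.


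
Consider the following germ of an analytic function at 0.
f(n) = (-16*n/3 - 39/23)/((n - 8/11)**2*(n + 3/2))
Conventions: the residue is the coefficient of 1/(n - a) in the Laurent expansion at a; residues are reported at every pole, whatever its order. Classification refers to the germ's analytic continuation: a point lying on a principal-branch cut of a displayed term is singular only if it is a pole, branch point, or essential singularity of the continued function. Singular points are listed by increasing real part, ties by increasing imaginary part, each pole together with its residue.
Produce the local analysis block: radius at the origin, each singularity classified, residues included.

Denominator factor (n + 3/2): pole of order 1 at -3/2, modulus 3/2.
Denominator factor (n - 8/11)^2: pole of order 2 at 8/11, modulus 8/11.
The radius of convergence is the smallest modulus among the singular points: 8/11.
At the order-1 pole -3/2 set g(n) = (n - (-3/2))*f(n) = (-16*n/3 - 39/23)/(n - 8/11)**2.
Simple pole: residue = g(a) at a = -3/2, which is 70180/55223.
At the order-2 pole 8/11 set g(n) = (n - (8/11))^2*f(n) = (-16*n/3 - 39/23)/(n + 3/2).
Order-2 pole: residue = g'(a); g'(8/11) = -70180/55223, so the residue is -70180/55223.
List the singular points by increasing real part (a conjugate pair: the negative imaginary part first).

Radius of convergence at 0: 8/11.
At -3/2: a pole of order 1; residue 70180/55223.
At 8/11: a pole of order 2; residue -70180/55223.


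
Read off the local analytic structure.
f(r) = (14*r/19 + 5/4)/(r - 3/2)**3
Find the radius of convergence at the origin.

Denominator factor (r - 3/2)^3: pole of order 3 at 3/2, modulus 3/2.
The radius of convergence is the smallest modulus among the singular points: 3/2.

The radius of convergence is 3/2.


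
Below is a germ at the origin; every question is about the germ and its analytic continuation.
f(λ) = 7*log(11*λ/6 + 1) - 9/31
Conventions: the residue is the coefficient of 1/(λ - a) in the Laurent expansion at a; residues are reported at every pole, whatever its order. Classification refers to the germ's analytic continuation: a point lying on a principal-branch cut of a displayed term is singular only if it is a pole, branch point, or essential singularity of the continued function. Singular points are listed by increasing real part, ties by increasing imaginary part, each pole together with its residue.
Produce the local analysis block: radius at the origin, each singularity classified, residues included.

Radius of convergence at 0: 6/11.
At -6/11: a logarithmic branch point.

Branch term (7)*log(1 - λ/(-6/11)): its argument vanishes at λ = -6/11, a logarithmic branch point, modulus 6/11.
The radius of convergence is the smallest modulus among the singular points: 6/11.


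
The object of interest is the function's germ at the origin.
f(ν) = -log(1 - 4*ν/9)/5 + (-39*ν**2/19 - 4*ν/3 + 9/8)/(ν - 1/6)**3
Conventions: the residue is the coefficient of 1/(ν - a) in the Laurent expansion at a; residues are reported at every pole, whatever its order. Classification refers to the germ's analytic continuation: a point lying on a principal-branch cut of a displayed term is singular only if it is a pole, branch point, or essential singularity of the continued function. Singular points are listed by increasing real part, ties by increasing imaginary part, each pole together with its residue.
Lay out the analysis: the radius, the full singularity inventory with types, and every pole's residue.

Denominator factor (ν - 1/6)^3: pole of order 3 at 1/6, modulus 1/6.
Branch term (-1/5)*log(1 - ν/(9/4)): its argument vanishes at ν = 9/4, a logarithmic branch point, modulus 9/4.
The radius of convergence is the smallest modulus among the singular points: 1/6.
The branch term is analytic at 1/6 and contributes nothing to the residue; only the rational part matters.
At the order-3 pole 1/6 set g(ν) = (ν - (1/6))^3*(rational part) = -39*ν**2/19 - 4*ν/3 + 9/8.
Order-3 pole: residue = g''(a)/2; g''(1/6) = -78/19, so the residue is -39/19.
List the singular points by increasing real part (a conjugate pair: the negative imaginary part first).

Radius of convergence at 0: 1/6.
At 1/6: a pole of order 3; residue -39/19.
At 9/4: a logarithmic branch point.


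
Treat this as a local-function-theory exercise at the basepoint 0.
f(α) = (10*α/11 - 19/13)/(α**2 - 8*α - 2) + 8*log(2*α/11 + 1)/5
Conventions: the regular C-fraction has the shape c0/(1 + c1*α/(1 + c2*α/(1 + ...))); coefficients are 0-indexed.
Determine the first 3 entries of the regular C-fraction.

The regular C-fraction coefficients are [19/26, 4414/1045, 2424993/9225260].

Taylor coefficients (expand at 0): a_0 = 19/26, a_1 = -2207/715, a_2 = 435703/31460.
c0 = a_0 = 19/26. Peel one level at a time: if S = 1 + c*α/S' with S'(0) = 1, then c is the α-coefficient of S and S' = c*α/(S - 1).
S_1 = c0/f = 1 + (4414/1045)*α + (-2424993/2184050)*α^2 + ...; c1 = 4414/1045.
S_2 = c1*α/(S_1 - 1) = 1 + (2424993/9225260)*α + ...; c2 = 2424993/9225260.


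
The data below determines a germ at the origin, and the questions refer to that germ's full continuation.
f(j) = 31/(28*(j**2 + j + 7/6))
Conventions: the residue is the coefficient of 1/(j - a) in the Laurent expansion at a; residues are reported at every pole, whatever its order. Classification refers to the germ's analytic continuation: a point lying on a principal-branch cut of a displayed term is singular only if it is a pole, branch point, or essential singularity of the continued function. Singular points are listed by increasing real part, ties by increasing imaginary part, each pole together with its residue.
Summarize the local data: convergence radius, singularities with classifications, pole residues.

Radius of convergence at 0: (1/6)*sqrt(42).
At (-1/2) - ((1/6)*sqrt(33))*i: a pole of order 1; residue ((31/308)*sqrt(33))*i.
At (-1/2) + ((1/6)*sqrt(33))*i: a pole of order 1; residue -((31/308)*sqrt(33))*i.


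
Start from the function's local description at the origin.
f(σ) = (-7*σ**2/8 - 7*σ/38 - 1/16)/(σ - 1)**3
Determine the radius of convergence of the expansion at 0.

The radius of convergence is 1.

Denominator factor (σ - 1)^3: pole of order 3 at 1, modulus 1.
The radius of convergence is the smallest modulus among the singular points: 1.


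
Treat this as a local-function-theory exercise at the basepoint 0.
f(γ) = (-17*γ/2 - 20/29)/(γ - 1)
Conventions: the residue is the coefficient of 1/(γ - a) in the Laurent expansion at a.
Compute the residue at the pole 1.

The residue is -533/58.

At the order-1 pole 1 set g(γ) = (γ - (1))*f(γ) = -17*γ/2 - 20/29.
Simple pole: residue = g(a) at a = 1, which is -533/58.


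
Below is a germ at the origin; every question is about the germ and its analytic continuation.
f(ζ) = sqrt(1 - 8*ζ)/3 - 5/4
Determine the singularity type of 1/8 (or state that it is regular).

The point is an algebraic (square-root) branch point.

The term (1/3)*sqrt(1 - ζ/(1/8)) has argument 1 - 1/8/(1/8) = 0 at 1/8: a square-root (algebraic, two-sheeted) branch point; the remaining terms are analytic or single-valued there.


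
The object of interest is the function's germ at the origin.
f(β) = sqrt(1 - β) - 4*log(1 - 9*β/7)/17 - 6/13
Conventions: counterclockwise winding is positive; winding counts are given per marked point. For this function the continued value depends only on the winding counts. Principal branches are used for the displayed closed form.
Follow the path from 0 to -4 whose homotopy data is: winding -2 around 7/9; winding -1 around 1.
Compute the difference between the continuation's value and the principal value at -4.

The rational part is single-valued and drops out of the difference; each branch term changes only by its own monodromy.
(-4/17)*log(1 - β/(7/9)): each positive loop around 7/9 adds 2*pi*i to the log, so winding -2 contributes (-4/17)*(-2)*2*pi*i = (16/17)*pi*i.
(1)*sqrt(1 - β/(1)): winding -1 is odd, the square root flips sign, contributing -2*(1)*sqrt(1 - (-4)/(1)) = -2*(1)*sqrt(5) = -(2)*sqrt(5).
Summing the contributions at β = -4 gives (-(2)*sqrt(5)) + ((16/17)*pi)*i.

Continued minus principal equals (-(2)*sqrt(5)) + ((16/17)*pi)*i.


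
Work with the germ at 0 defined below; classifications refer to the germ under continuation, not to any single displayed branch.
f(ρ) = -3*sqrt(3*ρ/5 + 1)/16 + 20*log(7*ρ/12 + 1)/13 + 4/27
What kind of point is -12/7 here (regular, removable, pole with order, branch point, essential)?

The point is a logarithmic branch point.

The term (20/13)*log(1 - ρ/(-12/7)) has argument 1 - -12/7/(-12/7) = 0 at -12/7: a logarithmic (infinitely-sheeted) branch point; the remaining terms are analytic or single-valued there.


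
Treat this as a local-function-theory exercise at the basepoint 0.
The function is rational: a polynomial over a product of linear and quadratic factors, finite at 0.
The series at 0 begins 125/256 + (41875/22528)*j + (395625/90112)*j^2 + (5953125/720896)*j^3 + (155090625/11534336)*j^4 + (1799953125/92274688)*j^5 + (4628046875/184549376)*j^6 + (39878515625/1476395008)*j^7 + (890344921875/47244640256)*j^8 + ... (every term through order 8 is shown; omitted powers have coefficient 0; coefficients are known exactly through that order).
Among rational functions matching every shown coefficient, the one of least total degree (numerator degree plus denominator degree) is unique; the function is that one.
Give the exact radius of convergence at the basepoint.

The radius of convergence is 3/2 - (1/10)*sqrt(65).

No rational of total degree below 7 reproduces all 9 coefficients; solving the [1/6] Pade equations on them gives f(j) = (2 - 40*j/11)/(j**2 - 3*j + 8/5)**3, whose expansion matches every shown term.
Denominator factor (j**2 - 3*j + 8/5)^3: discriminant 13/5, real irrational roots 3/2 + (1/10)*sqrt(65) and 3/2 - (1/10)*sqrt(65); poles of order 3, moduli 3/2 + (1/10)*sqrt(65) and 3/2 - (1/10)*sqrt(65).
The radius of convergence is the smallest modulus among the singular points: 3/2 - (1/10)*sqrt(65).


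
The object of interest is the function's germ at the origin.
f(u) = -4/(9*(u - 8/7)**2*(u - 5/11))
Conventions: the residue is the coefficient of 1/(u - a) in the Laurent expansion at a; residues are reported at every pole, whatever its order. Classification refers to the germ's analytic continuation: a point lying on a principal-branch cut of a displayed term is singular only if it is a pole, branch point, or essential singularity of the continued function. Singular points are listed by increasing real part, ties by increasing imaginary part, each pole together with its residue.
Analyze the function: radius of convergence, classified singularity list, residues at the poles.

Denominator factor (u - 8/7)^2: pole of order 2 at 8/7, modulus 8/7.
Denominator factor (u - 5/11): pole of order 1 at 5/11, modulus 5/11.
The radius of convergence is the smallest modulus among the singular points: 5/11.
At the order-1 pole 5/11 set g(u) = (u - (5/11))*f(u) = -4/(9*(u - 8/7)**2).
Simple pole: residue = g(a) at a = 5/11, which is -23716/25281.
At the order-2 pole 8/7 set g(u) = (u - (8/7))^2*f(u) = -4/(9*(u - 5/11)).
Order-2 pole: residue = g'(a); g'(8/7) = 23716/25281, so the residue is 23716/25281.
List the singular points by increasing real part (a conjugate pair: the negative imaginary part first).

Radius of convergence at 0: 5/11.
At 5/11: a pole of order 1; residue -23716/25281.
At 8/7: a pole of order 2; residue 23716/25281.


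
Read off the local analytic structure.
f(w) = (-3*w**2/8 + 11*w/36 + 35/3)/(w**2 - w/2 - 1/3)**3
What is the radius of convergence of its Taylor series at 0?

Denominator factor (w**2 - w/2 - 1/3)^3: discriminant 19/12, real irrational roots 1/4 + (1/12)*sqrt(57) and 1/4 - (1/12)*sqrt(57); poles of order 3, moduli 1/4 + (1/12)*sqrt(57) and -1/4 + (1/12)*sqrt(57).
The radius of convergence is the smallest modulus among the singular points: -1/4 + (1/12)*sqrt(57).

The radius of convergence is -1/4 + (1/12)*sqrt(57).


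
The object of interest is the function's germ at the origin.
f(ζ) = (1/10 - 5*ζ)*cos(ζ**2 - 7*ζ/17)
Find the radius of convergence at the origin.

The factor cos(ζ**2 - 7*ζ/17) is entire and contributes no finite singular point.
The polynomial part has no poles.
No finite singular points: the Taylor series at 0 converges everywhere.

The radius of convergence is infinite.


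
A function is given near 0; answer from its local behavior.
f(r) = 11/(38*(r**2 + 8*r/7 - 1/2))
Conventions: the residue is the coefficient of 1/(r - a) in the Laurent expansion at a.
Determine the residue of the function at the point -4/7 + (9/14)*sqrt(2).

The factor r**2 + 8*r/7 - 1/2 splits as (r - a)(r - a') with a = -4/7 + (9/14)*sqrt(2), a' = -4/7 - (9/14)*sqrt(2). At the order-1 pole a set g(r) = (r - a)*f(r) = [11/38] / (r - a').
Simple pole: residue = g(a) at a = -4/7 + (9/14)*sqrt(2), which is (77/684)*sqrt(2).

The residue is (77/684)*sqrt(2).


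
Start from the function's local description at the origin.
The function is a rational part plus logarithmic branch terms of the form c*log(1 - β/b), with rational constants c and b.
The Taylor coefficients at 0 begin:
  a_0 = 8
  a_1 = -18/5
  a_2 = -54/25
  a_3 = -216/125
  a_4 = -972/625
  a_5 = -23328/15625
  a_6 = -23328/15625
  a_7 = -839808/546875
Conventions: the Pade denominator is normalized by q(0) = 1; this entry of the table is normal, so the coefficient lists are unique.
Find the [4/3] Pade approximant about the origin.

The Pade approximant has numerator coefficients [8, -702/35, 378/25, -14472/4375, 972/21875]; denominator coefficients [1, -72/35, 216/175, -864/4375].

Taylor coefficients needed (read off): a_0 = 8, a_1 = -18/5, a_2 = -54/25, a_3 = -216/125, a_4 = -972/625, a_5 = -23328/15625, a_6 = -23328/15625, a_7 = -839808/546875.
Write the denominator as Q(β) = 1 + q1*β + q2*β^2 + q3*β^3. Requiring Q*f - P = O(β^8) with deg P <= 4 kills the coefficients of β^5..β^7 in Q*f:
  β^5: a_5 + q1*a_4 + q2*a_3 + q3*a_2 = 0, i.e. -23328/15625 + (-972/625)*q1 + (-216/125)*q2 + (-54/25)*q3 = 0.
  β^6: a_6 + q1*a_5 + q2*a_4 + q3*a_3 = 0, i.e. -23328/15625 + (-23328/15625)*q1 + (-972/625)*q2 + (-216/125)*q3 = 0.
  β^7: a_7 + q1*a_6 + q2*a_5 + q3*a_4 = 0, i.e. -839808/546875 + (-23328/15625)*q1 + (-23328/15625)*q2 + (-972/625)*q3 = 0.
Solving this linear system: q1 = -72/35, q2 = 216/175, q3 = -864/4375.
The numerator is Q*f truncated at degree 4: P0 = a_0 = 8; P1 = a_1 + q1*a_0 = -702/35; P2 = a_2 + q1*a_1 + q2*a_0 = 378/25; P3 = a_3 + q1*a_2 + q2*a_1 + q3*a_0 = -14472/4375; P4 = a_4 + q1*a_3 + q2*a_2 + q3*a_1 = 972/21875.


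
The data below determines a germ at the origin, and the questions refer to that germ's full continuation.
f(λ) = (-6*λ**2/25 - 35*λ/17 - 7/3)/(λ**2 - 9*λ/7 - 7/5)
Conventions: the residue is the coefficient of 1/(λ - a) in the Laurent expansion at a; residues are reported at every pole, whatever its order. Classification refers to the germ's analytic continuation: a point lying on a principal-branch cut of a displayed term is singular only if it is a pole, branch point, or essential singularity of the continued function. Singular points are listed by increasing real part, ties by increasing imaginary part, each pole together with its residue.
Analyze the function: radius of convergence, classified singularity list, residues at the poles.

Denominator factor (λ**2 - 9*λ/7 - 7/5): discriminant 1777/245, real irrational roots 9/14 + (1/70)*sqrt(8885) and 9/14 - (1/70)*sqrt(8885); poles of order 1, moduli 9/14 + (1/70)*sqrt(8885) and -9/14 + (1/70)*sqrt(8885).
The radius of convergence is the smallest modulus among the singular points: -9/14 + (1/70)*sqrt(8885).
The factor λ**2 - 9*λ/7 - 7/5 splits as (λ - a)(λ - a') with a = 9/14 - (1/70)*sqrt(8885), a' = 9/14 + (1/70)*sqrt(8885). At the order-1 pole a set g(λ) = (λ - a)*f(λ) = [-6*λ**2/25 - 35*λ/17 - 7/3] / (λ - a').
Simple pole: residue = g(a) at a = 9/14 - (1/70)*sqrt(8885), which is -7043/5950 + (2618471/158597250)*sqrt(8885).
The factor λ**2 - 9*λ/7 - 7/5 splits as (λ - a)(λ - a') with a = 9/14 + (1/70)*sqrt(8885), a' = 9/14 - (1/70)*sqrt(8885). At the order-1 pole a set g(λ) = (λ - a)*f(λ) = [-6*λ**2/25 - 35*λ/17 - 7/3] / (λ - a').
Simple pole: residue = g(a) at a = 9/14 + (1/70)*sqrt(8885), which is -7043/5950 - (2618471/158597250)*sqrt(8885).
List the singular points by increasing real part (a conjugate pair: the negative imaginary part first).

Radius of convergence at 0: -9/14 + (1/70)*sqrt(8885).
At 9/14 - (1/70)*sqrt(8885): a pole of order 1; residue -7043/5950 + (2618471/158597250)*sqrt(8885).
At 9/14 + (1/70)*sqrt(8885): a pole of order 1; residue -7043/5950 - (2618471/158597250)*sqrt(8885).


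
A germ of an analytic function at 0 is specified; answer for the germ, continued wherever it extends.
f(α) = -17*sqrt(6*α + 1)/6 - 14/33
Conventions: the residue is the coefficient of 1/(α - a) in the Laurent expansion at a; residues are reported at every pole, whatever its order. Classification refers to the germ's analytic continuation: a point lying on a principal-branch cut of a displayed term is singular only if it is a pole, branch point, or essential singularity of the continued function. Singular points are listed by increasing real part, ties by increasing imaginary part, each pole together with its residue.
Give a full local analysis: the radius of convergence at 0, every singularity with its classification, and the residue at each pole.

Radius of convergence at 0: 1/6.
At -1/6: an algebraic (square-root) branch point.

Branch term (-17/6)*sqrt(1 - α/(-1/6)): its argument vanishes at α = -1/6, a square-root branch point, modulus 1/6.
The radius of convergence is the smallest modulus among the singular points: 1/6.
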